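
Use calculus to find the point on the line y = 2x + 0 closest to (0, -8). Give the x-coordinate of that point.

Minimize D(x)^2 = (x + 0)^2 + (2x + 8)^2.
d/dx[D^2] = 2(x + 0) + 2·2·(2x + 8) = 0 ⇒ x = -16/5.
Then y = -32/5 and the distance is √(64/5) ≈ 3.5777.

-16/5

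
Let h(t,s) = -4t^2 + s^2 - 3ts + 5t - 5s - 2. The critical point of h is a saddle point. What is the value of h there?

-8

∂h/∂t = -8t - 3s + 5 = 0 and ∂h/∂s = -3t + 2s - 5 = 0, so (t, s) = (-1/5, 11/5).
The Hessian has h_{tt} = -8, h_{ss} = 2, h_{ts} = -3, giving D = -25 < 0, so the point is a saddle point.
h(-1/5, 11/5) = -8.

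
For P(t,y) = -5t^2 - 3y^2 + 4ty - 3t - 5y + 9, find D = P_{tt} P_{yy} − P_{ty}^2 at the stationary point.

∂P/∂t = -10t + 4y - 3 = 0 and ∂P/∂y = 4t - 6y - 5 = 0, so (t, y) = (-19/22, -31/22).
The Hessian has P_{tt} = -10, P_{yy} = -6, P_{ty} = 4, giving D = 44 > 0 with P_{tt} < 0, so the point is a local maximum.
D = (-10)·(-6) − (4)^2 = 44.

44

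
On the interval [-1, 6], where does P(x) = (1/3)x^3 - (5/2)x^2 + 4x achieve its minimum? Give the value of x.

-1

P'(x) = x^2 - 5x + 4, which vanishes at x = 1 and x = 4.
Evaluating at the critical points and endpoints: P(-1) = -41/6, P(1) = 11/6, P(4) = -8/3, P(6) = 6.
So the minimum is P(-1) = -41/6.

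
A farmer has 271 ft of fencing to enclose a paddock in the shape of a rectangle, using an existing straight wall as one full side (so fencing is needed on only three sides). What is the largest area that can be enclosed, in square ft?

Let the sides perpendicular to the wall have length x and the parallel side y, so 2x + y = 271 and the area is A = xy = x(271 − 2x).
A'(x) = 271 − 4x = 0 gives x = 271/4, and A''(x) = −4 < 0 confirms a maximum.
Then y = 271 − 2·271/4 = 271/2 and A = 73441/8.

73441/8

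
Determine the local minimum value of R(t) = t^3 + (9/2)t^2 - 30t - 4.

R'(t) = 3t^2 + 9t - 30. Setting R'(t) = 0 gives t ∈ {-5, 2}.
Since R''(t) = 6t + 9, we get R''(-5) = -21 < 0 ⇒ local maximum; R''(2) = 21 > 0 ⇒ local minimum.
Thus R has its local minimum at t = 2, with value -38.

-38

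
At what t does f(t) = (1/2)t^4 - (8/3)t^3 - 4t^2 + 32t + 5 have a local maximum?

2

f'(t) = 2t^3 - 8t^2 - 8t + 32 = 0 at t = -2, 2, 4.
Since f''(t) = 6t^2 - 16t - 8, we get f''(-2) = 48 > 0 ⇒ local minimum; f''(2) = -16 < 0 ⇒ local maximum; f''(4) = 24 > 0 ⇒ local minimum.
So the local maximum value is f(2) = 119/3.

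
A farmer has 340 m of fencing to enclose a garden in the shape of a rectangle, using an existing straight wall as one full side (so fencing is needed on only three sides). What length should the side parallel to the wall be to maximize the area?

170

Let the sides perpendicular to the wall have length x and the parallel side y, so 2x + y = 340 and the area is A = xy = x(340 − 2x).
A'(x) = 340 − 4x = 0 gives x = 85, and A''(x) = −4 < 0 confirms a maximum.
Then y = 340 − 2·85 = 170 and A = 14450.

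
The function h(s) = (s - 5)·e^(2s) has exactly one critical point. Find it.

9/2

By the product rule, h'(s) = (2s - 9)·e^(2s). Since e^(2s) > 0, the only critical point is s = 9/2.
h''(9/2) has the same sign as 2 > 0, so this is a local minimum.
h(9/2) = (-1/2)·e^(9) ≈ -4051.5420.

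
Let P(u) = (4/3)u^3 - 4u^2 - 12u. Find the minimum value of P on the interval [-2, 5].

-36

Differentiating, P'(u) = 4u^2 - 8u - 12; which vanishes at u = -1 and u = 3.
Compare values at every candidate in [-2, 5]: P(-2) = -8/3; P(-1) = 20/3; P(3) = -36; P(5) = 20/3.
The minimum over the interval is -36, attained at u = 3.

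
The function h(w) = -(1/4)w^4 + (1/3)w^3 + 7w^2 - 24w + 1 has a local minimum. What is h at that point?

-61/3

h'(w) = -w^3 + w^2 + 14w - 24. Setting h'(w) = 0 gives w ∈ {-4, 2, 3}.
h''(w) = -3w^2 + 2w + 14. h''(-4) = -42 < 0 ⇒ local maximum; h''(2) = 6 > 0 ⇒ local minimum; h''(3) = -7 < 0 ⇒ local maximum.
So the local minimum value is h(2) = -61/3.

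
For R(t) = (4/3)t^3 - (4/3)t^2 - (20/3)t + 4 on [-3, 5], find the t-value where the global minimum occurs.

R'(t) = 4t^2 - (8/3)t - 20/3, which vanishes at t = -1 and t = 5/3.
Evaluating at the critical points and endpoints: R(-3) = -24,  R(-1) = 8,  R(5/3) = -376/81,  R(5) = 104.
Hence the absolute minimum is -24 at t = -3.

-3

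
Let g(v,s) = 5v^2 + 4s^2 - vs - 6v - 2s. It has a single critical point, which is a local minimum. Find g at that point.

-176/79

∂g/∂v = 10v - s - 6 = 0 and ∂g/∂s = -v + 8s - 2 = 0, so (v, s) = (50/79, 26/79).
The Hessian has g_{vv} = 10, g_{ss} = 8, g_{vs} = -1, giving D = 79 > 0 with g_{vv} > 0, so the point is a local minimum.
g(50/79, 26/79) = -176/79.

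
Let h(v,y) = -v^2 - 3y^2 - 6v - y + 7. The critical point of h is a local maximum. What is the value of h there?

∂h/∂v = -2v - 6 = 0 and ∂h/∂y = -6y - 1 = 0, so (v, y) = (-3, -1/6).
The Hessian has h_{vv} = -2, h_{yy} = -6, h_{vy} = 0, giving D = 12 > 0 with h_{vv} < 0, so the point is a local maximum.
h(-3, -1/6) = 193/12.

193/12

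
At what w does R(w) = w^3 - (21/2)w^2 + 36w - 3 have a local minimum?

Critical points: R'(w) = 3w^2 - 21w + 36 vanishes at w = 3, 4.
R''(w) = 6w - 21. R''(3) = -3 < 0 ⇒ local maximum; R''(4) = 3 > 0 ⇒ local minimum.
The local minimum is R(4) = 37.

4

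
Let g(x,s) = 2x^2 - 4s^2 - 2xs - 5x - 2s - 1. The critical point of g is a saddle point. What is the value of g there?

∂g/∂x = 4x - 2s - 5 = 0 and ∂g/∂s = -2x - 8s - 2 = 0, so (x, s) = (1, -1/2).
The Hessian has g_{xx} = 4, g_{ss} = -8, g_{xs} = -2, giving D = -36 < 0, so the point is a saddle point.
g(1, -1/2) = -3.

-3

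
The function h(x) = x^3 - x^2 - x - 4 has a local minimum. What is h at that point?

Critical points: h'(x) = 3x^2 - 2x - 1 vanishes at x = -1/3, 1.
h''(x) = 6x - 2. h''(-1/3) = -4 < 0 ⇒ local maximum; h''(1) = 4 > 0 ⇒ local minimum.
The local minimum is h(1) = -5.

-5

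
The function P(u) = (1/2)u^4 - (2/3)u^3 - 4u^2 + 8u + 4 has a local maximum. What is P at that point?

47/6

P'(u) = 2u^3 - 2u^2 - 8u + 8 = 0 at u = -2, 1, 2.
Since P''(u) = 6u^2 - 4u - 8, we get P''(-2) = 24 > 0 ⇒ local minimum; P''(1) = -6 < 0 ⇒ local maximum; P''(2) = 8 > 0 ⇒ local minimum.
Thus P has its local maximum at u = 1, with value 47/6.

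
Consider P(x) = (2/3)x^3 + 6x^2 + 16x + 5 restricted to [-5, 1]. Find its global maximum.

83/3

Differentiating, P'(x) = 2x^2 + 12x + 16; which vanishes at x = -4 and x = -2.
Candidates: P(-5) = -25/3; P(-4) = -17/3; P(-2) = -25/3; P(1) = 83/3.
Hence the absolute maximum is 83/3 at x = 1.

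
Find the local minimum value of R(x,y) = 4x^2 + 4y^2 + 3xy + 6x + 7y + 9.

281/55

∂R/∂x = 8x + 3y + 6 = 0 and ∂R/∂y = 3x + 8y + 7 = 0, so (x, y) = (-27/55, -38/55).
The Hessian has R_{xx} = 8, R_{yy} = 8, R_{xy} = 3, giving D = 55 > 0 with R_{xx} > 0, so the point is a local minimum.
R(-27/55, -38/55) = 281/55.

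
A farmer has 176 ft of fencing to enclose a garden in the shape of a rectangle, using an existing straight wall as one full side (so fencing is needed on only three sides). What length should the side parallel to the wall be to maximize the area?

Let the sides perpendicular to the wall have length x and the parallel side y, so 2x + y = 176 and the area is A = xy = x(176 − 2x).
A'(x) = 176 − 4x = 0 gives x = 44, and A''(x) = −4 < 0 confirms a maximum.
Then y = 176 − 2·44 = 88 and A = 3872.

88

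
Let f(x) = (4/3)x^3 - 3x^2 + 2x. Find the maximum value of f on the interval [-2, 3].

Differentiating, f'(x) = 4x^2 - 6x + 2; which vanishes at x = 1/2 and x = 1.
Compare values at every candidate in [-2, 3]: f(-2) = -80/3,  f(1/2) = 5/12,  f(1) = 1/3,  f(3) = 15.
So the maximum is f(3) = 15.

15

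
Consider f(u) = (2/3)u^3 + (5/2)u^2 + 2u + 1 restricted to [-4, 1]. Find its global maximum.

37/6

The derivative is 2u^2 + 5u + 2, which vanishes at u = -2 and u = -1/2.
Candidates: f(-4) = -29/3,  f(-2) = 5/3,  f(-1/2) = 13/24,  f(1) = 37/6.
Hence the absolute maximum is 37/6 at u = 1.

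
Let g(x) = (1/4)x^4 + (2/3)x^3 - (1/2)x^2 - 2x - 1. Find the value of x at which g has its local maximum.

g'(x) = x^3 + 2x^2 - x - 2 = 0 at x = -2, -1, 1.
g''(x) = 3x^2 + 4x - 1. g''(-2) = 3 > 0 ⇒ local minimum; g''(-1) = -2 < 0 ⇒ local maximum; g''(1) = 6 > 0 ⇒ local minimum.
The local maximum is g(-1) = 1/12.

-1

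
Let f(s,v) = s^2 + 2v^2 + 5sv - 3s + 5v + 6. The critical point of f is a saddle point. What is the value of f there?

220/17

∂f/∂s = 2s + 5v - 3 = 0 and ∂f/∂v = 5s + 4v + 5 = 0, so (s, v) = (-37/17, 25/17).
The Hessian has f_{ss} = 2, f_{vv} = 4, f_{sv} = 5, giving D = -17 < 0, so the point is a saddle point.
f(-37/17, 25/17) = 220/17.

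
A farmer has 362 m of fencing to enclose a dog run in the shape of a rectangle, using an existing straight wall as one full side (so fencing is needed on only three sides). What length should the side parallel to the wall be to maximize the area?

Let the sides perpendicular to the wall have length x and the parallel side y, so 2x + y = 362 and the area is A = xy = x(362 − 2x).
A'(x) = 362 − 4x = 0 gives x = 181/2, and A''(x) = −4 < 0 confirms a maximum.
Then y = 362 − 2·181/2 = 181 and A = 32761/2.

181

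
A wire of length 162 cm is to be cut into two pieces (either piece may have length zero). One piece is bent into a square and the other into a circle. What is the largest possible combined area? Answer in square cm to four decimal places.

Let x be the length used for the square. Square side x/4; circle radius (162−x)/(2π).
A(x) = (x/4)² + π·((162−x)/(2π))² = x²/16 + (162−x)²/(4π) for 0 ≤ x ≤ 162. A'(x) = x/8 − (162−x)/(2π) = 0 gives x = 4·162/(π+4) ≈ 90.7361.
A'' > 0, so the interior critical point is a minimum; the maximum is at an endpoint. A(0) = 2088.4312 and A(162) = 1640.2500, so the largest area is 2088.4312.

2088.4312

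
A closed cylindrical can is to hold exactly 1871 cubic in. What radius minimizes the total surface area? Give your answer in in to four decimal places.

With radius r and height h, πr²h = 1871 so h = 1871/(πr²), and S(r) = 2πr² + 2πrh = 2πr² + 2·1871/r.
S'(r) = 4πr − 2·1871/r² = 0 ⇒ r³ = 1871/(2π), so r ≈ 6.6778 and h = 2r ≈ 13.3555.
S''(r) = 4π + 4·1871/r³ > 0, so this is the minimum; S ≈ 840.5504.

6.6778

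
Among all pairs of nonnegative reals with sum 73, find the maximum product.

With x + y = 73, the product is P(x) = x(73 − x).
P'(x) = 73 − 2x = 0 gives x = 73/2; P'' = −2 < 0, so this is the maximum.
P = 73/2·73/2 = 5329/4.

5329/4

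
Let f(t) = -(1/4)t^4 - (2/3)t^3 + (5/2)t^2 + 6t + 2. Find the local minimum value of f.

-13/12

f'(t) = -t^3 - 2t^2 + 5t + 6 = 0 at t = -3, -1, 2.
Second-derivative test with f''(t) = -3t^2 - 4t + 5: f''(-3) = -10 < 0 ⇒ local maximum; f''(-1) = 6 > 0 ⇒ local minimum; f''(2) = -15 < 0 ⇒ local maximum.
Thus f has its local minimum at t = -1, with value -13/12.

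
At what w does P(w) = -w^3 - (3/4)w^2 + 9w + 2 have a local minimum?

-2

P'(w) = -3w^2 - (3/2)w + 9 = 0 at w = -2, 3/2.
Since P''(w) = -6w - 3/2, we get P''(-2) = 21/2 > 0 ⇒ local minimum; P''(3/2) = -21/2 < 0 ⇒ local maximum.
Thus P has its local minimum at w = -2, with value -11.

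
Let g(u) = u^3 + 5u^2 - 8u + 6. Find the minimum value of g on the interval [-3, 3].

86/27

The derivative is 3u^2 + 10u - 8, whose only zero in [-3, 3] is u = 2/3.
Candidates: g(-3) = 48, g(2/3) = 86/27, g(3) = 54.
So the minimum is g(2/3) = 86/27.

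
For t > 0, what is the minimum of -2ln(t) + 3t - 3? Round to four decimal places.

f'(t) = -2/t + 3 = 0 gives t = 2/3.
f''(t) = 2/t², which is positive for t > 0, so this is a local minimum.
f(2/3) = -2·ln(2/3) + 2 - 3 ≈ -0.1891.

-0.1891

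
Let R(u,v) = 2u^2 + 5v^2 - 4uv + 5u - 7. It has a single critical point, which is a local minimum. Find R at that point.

∂R/∂u = 4u - 4v + 5 = 0 and ∂R/∂v = -4u + 10v = 0, so (u, v) = (-25/12, -5/6).
The Hessian has R_{uu} = 4, R_{vv} = 10, R_{uv} = -4, giving D = 24 > 0 with R_{uu} > 0, so the point is a local minimum.
R(-25/12, -5/6) = -293/24.

-293/24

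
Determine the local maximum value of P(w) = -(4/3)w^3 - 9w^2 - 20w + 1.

Critical points: P'(w) = -4w^2 - 18w - 20 vanishes at w = -5/2, -2.
Since P''(w) = -8w - 18, we get P''(-5/2) = 2 > 0 ⇒ local minimum; P''(-2) = -2 < 0 ⇒ local maximum.
So the local maximum value is P(-2) = 47/3.

47/3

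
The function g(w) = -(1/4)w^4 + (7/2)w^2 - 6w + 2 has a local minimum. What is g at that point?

-3/4

g'(w) = -w^3 + 7w - 6. Setting g'(w) = 0 gives w ∈ {-3, 1, 2}.
Second-derivative test with g''(w) = -3w^2 + 7: g''(-3) = -20 < 0 ⇒ local maximum; g''(1) = 4 > 0 ⇒ local minimum; g''(2) = -5 < 0 ⇒ local maximum.
So the local minimum value is g(1) = -3/4.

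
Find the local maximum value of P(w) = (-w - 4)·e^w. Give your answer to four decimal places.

P'(w) = (-1)·e^w + (-w - 4)·1·e^w = (-w - 5)·e^w. Since e^w > 0, the only critical point is w = -5.
P''(-5) has the same sign as -1 < 0, so this is a local maximum.
P(-5) = (1)·e^(-5) ≈ 0.0067.

0.0067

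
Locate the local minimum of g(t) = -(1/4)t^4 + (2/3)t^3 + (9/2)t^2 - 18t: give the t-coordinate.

Critical points: g'(t) = -t^3 + 2t^2 + 9t - 18 vanishes at t = -3, 2, 3.
Since g''(t) = -3t^2 + 4t + 9, we get g''(-3) = -30 < 0 ⇒ local maximum; g''(2) = 5 > 0 ⇒ local minimum; g''(3) = -6 < 0 ⇒ local maximum.
So the local minimum value is g(2) = -50/3.

2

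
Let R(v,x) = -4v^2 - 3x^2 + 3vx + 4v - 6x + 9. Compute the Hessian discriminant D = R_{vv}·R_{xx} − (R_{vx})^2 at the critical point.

39

∂R/∂v = -8v + 3x + 4 = 0 and ∂R/∂x = 3v - 6x - 6 = 0, so (v, x) = (2/13, -12/13).
The Hessian has R_{vv} = -8, R_{xx} = -6, R_{vx} = 3, giving D = 39 > 0 with R_{vv} < 0, so the point is a local maximum.
D = (-8)·(-6) − (3)^2 = 39.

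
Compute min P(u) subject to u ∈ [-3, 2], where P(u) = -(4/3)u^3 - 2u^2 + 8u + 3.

P'(u) = -4u^2 - 4u + 8, which vanishes at u = -2 and u = 1.
Compare values at every candidate in [-3, 2]: P(-3) = -3; P(-2) = -31/3; P(1) = 23/3; P(2) = 1/3.
So the minimum is P(-2) = -31/3.

-31/3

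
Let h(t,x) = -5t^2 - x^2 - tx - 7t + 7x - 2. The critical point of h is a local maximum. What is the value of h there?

∂h/∂t = -10t - x - 7 = 0 and ∂h/∂x = -t - 2x + 7 = 0, so (t, x) = (-21/19, 77/19).
The Hessian has h_{tt} = -10, h_{xx} = -2, h_{tx} = -1, giving D = 19 > 0 with h_{tt} < 0, so the point is a local maximum.
h(-21/19, 77/19) = 305/19.

305/19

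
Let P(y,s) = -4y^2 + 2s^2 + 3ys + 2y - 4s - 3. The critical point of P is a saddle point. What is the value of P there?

-155/41

∂P/∂y = -8y + 3s + 2 = 0 and ∂P/∂s = 3y + 4s - 4 = 0, so (y, s) = (20/41, 26/41).
The Hessian has P_{yy} = -8, P_{ss} = 4, P_{ys} = 3, giving D = -41 < 0, so the point is a saddle point.
P(20/41, 26/41) = -155/41.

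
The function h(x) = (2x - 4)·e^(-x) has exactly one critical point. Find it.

By the product rule, h'(x) = (-2x + 6)·e^(-x). Since e^(-x) > 0, the only critical point is x = 3.
h''(3) has the same sign as -2 < 0, so this is a local maximum.
h(3) = (2)·e^(-3) ≈ 0.0996.

3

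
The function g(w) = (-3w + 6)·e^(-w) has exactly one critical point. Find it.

3

Differentiating with the product rule gives g'(w) = (3w - 9)·e^(-w). Since e^(-w) > 0, the only critical point is w = 3.
g''(3) has the same sign as 3 > 0, so this is a local minimum.
g(3) = (-3)·e^(-3) ≈ -0.1494.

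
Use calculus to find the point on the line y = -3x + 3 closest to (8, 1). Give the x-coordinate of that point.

7/5

Minimize D(x)^2 = (x - 8)^2 + (-3x + 2)^2.
d/dx[D^2] = 2(x - 8) + 2·(-3)·(-3x + 2) = 0 ⇒ x = 7/5.
Then y = -6/5 and the distance is √(242/5) ≈ 6.9570.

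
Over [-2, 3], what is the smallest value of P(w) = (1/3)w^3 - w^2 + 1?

-17/3

P'(w) = w^2 - 2w, which vanishes at w = 0 and w = 2.
Candidates: P(-2) = -17/3, P(0) = 1, P(2) = -1/3, P(3) = 1.
The minimum over the interval is -17/3, attained at w = -2.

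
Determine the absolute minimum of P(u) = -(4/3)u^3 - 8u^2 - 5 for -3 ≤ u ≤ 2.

Differentiating, P'(u) = -4u^2 - 16u; whose only zero in [-3, 2] is u = 0.
Candidates: P(-3) = -41; P(0) = -5; P(2) = -143/3.
Hence the absolute minimum is -143/3 at u = 2.

-143/3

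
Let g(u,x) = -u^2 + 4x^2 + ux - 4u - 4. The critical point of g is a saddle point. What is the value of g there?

-4/17

∂g/∂u = -2u + x - 4 = 0 and ∂g/∂x = u + 8x = 0, so (u, x) = (-32/17, 4/17).
The Hessian has g_{uu} = -2, g_{xx} = 8, g_{ux} = 1, giving D = -17 < 0, so the point is a saddle point.
g(-32/17, 4/17) = -4/17.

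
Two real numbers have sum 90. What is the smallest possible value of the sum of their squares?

With a + b = 90, a^2 + b^2 = a^2 + (90 − a)^2.
The derivative 2a − 2(90 − a) = 4a − 180 vanishes at a = 45; second derivative 4 > 0, a minimum.
The minimum is 2·(45)^2 = 4050.

4050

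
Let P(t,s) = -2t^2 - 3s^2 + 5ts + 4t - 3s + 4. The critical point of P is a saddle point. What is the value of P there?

-2

∂P/∂t = -4t + 5s + 4 = 0 and ∂P/∂s = 5t - 6s - 3 = 0, so (t, s) = (-9, -8).
The Hessian has P_{tt} = -4, P_{ss} = -6, P_{ts} = 5, giving D = -1 < 0, so the point is a saddle point.
P(-9, -8) = -2.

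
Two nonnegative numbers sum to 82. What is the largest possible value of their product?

With x + y = 82, the product is P(x) = x(82 − x).
P'(x) = 82 − 2x = 0 gives x = 41; P'' = −2 < 0, so this is the maximum.
P = 41·41 = 1681.

1681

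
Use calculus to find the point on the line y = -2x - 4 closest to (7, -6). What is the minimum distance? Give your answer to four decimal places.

Minimize D(x)^2 = (x - 7)^2 + (-2x + 2)^2.
d/dx[D^2] = 2(x - 7) + 2·(-2)·(-2x + 2) = 0 ⇒ x = 11/5.
Then y = -42/5 and the distance is √(144/5) ≈ 5.3666.

5.3666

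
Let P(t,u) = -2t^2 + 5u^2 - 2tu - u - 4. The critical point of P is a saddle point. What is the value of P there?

∂P/∂t = -4t - 2u = 0 and ∂P/∂u = -2t + 10u - 1 = 0, so (t, u) = (-1/22, 1/11).
The Hessian has P_{tt} = -4, P_{uu} = 10, P_{tu} = -2, giving D = -44 < 0, so the point is a saddle point.
P(-1/22, 1/11) = -89/22.

-89/22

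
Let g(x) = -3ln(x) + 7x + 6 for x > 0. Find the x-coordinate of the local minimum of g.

3/7

g'(x) = -3/x + 7 = 0 gives x = 3/7.
g''(x) = 3/x², which is positive for x > 0, so this is a local minimum.
g(3/7) = -3·ln(3/7) + 3 + 6 ≈ 11.5419.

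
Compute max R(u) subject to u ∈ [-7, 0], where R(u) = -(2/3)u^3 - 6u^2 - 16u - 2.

134/3

R'(u) = -2u^2 - 12u - 16, which vanishes at u = -4 and u = -2.
Evaluating at the critical points and endpoints: R(-7) = 134/3; R(-4) = 26/3; R(-2) = 34/3; R(0) = -2.
The maximum over the interval is 134/3, attained at u = -7.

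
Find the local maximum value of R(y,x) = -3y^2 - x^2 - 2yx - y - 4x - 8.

-23/8

∂R/∂y = -6y - 2x - 1 = 0 and ∂R/∂x = -2y - 2x - 4 = 0, so (y, x) = (3/4, -11/4).
The Hessian has R_{yy} = -6, R_{xx} = -2, R_{yx} = -2, giving D = 8 > 0 with R_{yy} < 0, so the point is a local maximum.
R(3/4, -11/4) = -23/8.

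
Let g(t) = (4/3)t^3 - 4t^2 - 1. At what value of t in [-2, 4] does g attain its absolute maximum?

4

Differentiating, g'(t) = 4t^2 - 8t; which vanishes at t = 0 and t = 2.
Compare values at every candidate in [-2, 4]: g(-2) = -83/3, g(0) = -1, g(2) = -19/3, g(4) = 61/3.
So the maximum is g(4) = 61/3.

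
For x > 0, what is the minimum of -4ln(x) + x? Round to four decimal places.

P'(x) = -4/x + 1 = 0 gives x = 4.
P''(x) = 4/x², which is positive for x > 0, so this is a local minimum.
P(4) = -4·ln(4) + 4 ≈ -1.5452.

-1.5452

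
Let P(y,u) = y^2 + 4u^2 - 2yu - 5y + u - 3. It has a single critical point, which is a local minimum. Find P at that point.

-127/12

∂P/∂y = 2y - 2u - 5 = 0 and ∂P/∂u = -2y + 8u + 1 = 0, so (y, u) = (19/6, 2/3).
The Hessian has P_{yy} = 2, P_{uu} = 8, P_{yu} = -2, giving D = 12 > 0 with P_{yy} > 0, so the point is a local minimum.
P(19/6, 2/3) = -127/12.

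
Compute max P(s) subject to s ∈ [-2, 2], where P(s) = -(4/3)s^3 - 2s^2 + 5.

P'(s) = -4s^2 - 4s, which vanishes at s = -1 and s = 0.
Candidates: P(-2) = 23/3, P(-1) = 13/3, P(0) = 5, P(2) = -41/3.
The maximum over the interval is 23/3, attained at s = -2.

23/3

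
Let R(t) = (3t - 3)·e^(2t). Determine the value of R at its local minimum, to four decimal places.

-4.0774

Differentiating with the product rule gives R'(t) = (6t - 3)·e^(2t). Since e^(2t) > 0, the only critical point is t = 1/2.
R''(1/2) has the same sign as 6 > 0, so this is a local minimum.
R(1/2) = (-3/2)·e^(1) ≈ -4.0774.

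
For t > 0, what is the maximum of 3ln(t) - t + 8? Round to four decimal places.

R'(t) = 3/t − 1 = 0 gives t = 3.
R''(t) = -3/t², which is negative for t > 0, so this is a local maximum.
R(3) = 3·ln(3) - 3 + 8 ≈ 8.2958.

8.2958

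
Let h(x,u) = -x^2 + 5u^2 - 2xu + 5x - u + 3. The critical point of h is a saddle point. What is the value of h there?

∂h/∂x = -2x - 2u + 5 = 0 and ∂h/∂u = -2x + 10u - 1 = 0, so (x, u) = (2, 1/2).
The Hessian has h_{xx} = -2, h_{uu} = 10, h_{xu} = -2, giving D = -24 < 0, so the point is a saddle point.
h(2, 1/2) = 31/4.

31/4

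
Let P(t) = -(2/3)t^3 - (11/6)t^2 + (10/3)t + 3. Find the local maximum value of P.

341/81

P'(t) = -2t^2 - (11/3)t + 10/3. Setting P'(t) = 0 gives t ∈ {-5/2, 2/3}.
Since P''(t) = -4t - 11/3, we get P''(-5/2) = 19/3 > 0 ⇒ local minimum; P''(2/3) = -19/3 < 0 ⇒ local maximum.
The local maximum is P(2/3) = 341/81.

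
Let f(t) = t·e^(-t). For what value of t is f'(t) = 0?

1

By the product rule, f'(t) = (-t + 1)·e^(-t). Since e^(-t) > 0, the only critical point is t = 1.
f''(1) has the same sign as -1 < 0, so this is a local maximum.
f(1) = (1)·e^(-1) ≈ 0.3679.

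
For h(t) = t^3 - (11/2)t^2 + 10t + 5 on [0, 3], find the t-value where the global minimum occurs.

The derivative is 3t^2 - 11t + 10, which vanishes at t = 5/3 and t = 2.
Evaluating at the critical points and endpoints: h(0) = 5; h(5/3) = 595/54; h(2) = 11; h(3) = 25/2.
Hence the absolute minimum is 5 at t = 0.

0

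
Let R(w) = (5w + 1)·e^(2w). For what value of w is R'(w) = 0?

-7/10

Differentiating with the product rule gives R'(w) = (10w + 7)·e^(2w). Since e^(2w) > 0, the only critical point is w = -7/10.
R''(-7/10) has the same sign as 10 > 0, so this is a local minimum.
R(-7/10) = (-5/2)·e^(-7/5) ≈ -0.6165.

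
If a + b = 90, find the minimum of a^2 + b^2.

4050

With a + b = 90, a^2 + b^2 = a^2 + (90 − a)^2.
The derivative 2a − 2(90 − a) = 4a − 180 vanishes at a = 45; second derivative 4 > 0, a minimum.
The minimum is 2·(45)^2 = 4050.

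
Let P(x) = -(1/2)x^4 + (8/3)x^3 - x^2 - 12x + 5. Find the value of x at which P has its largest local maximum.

P'(x) = -2x^3 + 8x^2 - 2x - 12. Setting P'(x) = 0 gives x ∈ {-1, 2, 3}.
Second-derivative test with P''(x) = -6x^2 + 16x - 2: P''(-1) = -24 < 0 ⇒ local maximum; P''(2) = 6 > 0 ⇒ local minimum; P''(3) = -8 < 0 ⇒ local maximum.
The largest local maximum is P(-1) = 77/6.

-1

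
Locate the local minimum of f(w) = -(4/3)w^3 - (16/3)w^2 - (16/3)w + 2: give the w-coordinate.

f'(w) = -4w^2 - (32/3)w - 16/3. Setting f'(w) = 0 gives w ∈ {-2, -2/3}.
f''(w) = -8w - 32/3. f''(-2) = 16/3 > 0 ⇒ local minimum; f''(-2/3) = -16/3 < 0 ⇒ local maximum.
Thus f has its local minimum at w = -2, with value 2.

-2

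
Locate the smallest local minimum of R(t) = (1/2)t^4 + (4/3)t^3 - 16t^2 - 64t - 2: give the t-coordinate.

4

R'(t) = 2t^3 + 4t^2 - 32t - 64. Setting R'(t) = 0 gives t ∈ {-4, -2, 4}.
Second-derivative test with R''(t) = 6t^2 + 8t - 32: R''(-4) = 32 > 0 ⇒ local minimum; R''(-2) = -24 < 0 ⇒ local maximum; R''(4) = 96 > 0 ⇒ local minimum.
So the smallest local minimum value is R(4) = -902/3.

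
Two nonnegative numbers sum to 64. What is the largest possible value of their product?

With x + y = 64, the product is P(x) = x(64 − x).
P'(x) = 64 − 2x = 0 gives x = 32; P'' = −2 < 0, so this is the maximum.
P = 32·32 = 1024.

1024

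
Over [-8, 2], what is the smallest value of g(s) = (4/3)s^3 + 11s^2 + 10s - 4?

-188/3

g'(s) = 4s^2 + 22s + 10, which vanishes at s = -5 and s = -1/2.
Candidates: g(-8) = -188/3,  g(-5) = 163/3,  g(-1/2) = -77/12,  g(2) = 212/3.
Hence the absolute minimum is -188/3 at s = -8.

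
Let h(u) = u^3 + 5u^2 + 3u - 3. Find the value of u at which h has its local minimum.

-1/3

h'(u) = 3u^2 + 10u + 3. Setting h'(u) = 0 gives u ∈ {-3, -1/3}.
Second-derivative test with h''(u) = 6u + 10: h''(-3) = -8 < 0 ⇒ local maximum; h''(-1/3) = 8 > 0 ⇒ local minimum.
The local minimum is h(-1/3) = -94/27.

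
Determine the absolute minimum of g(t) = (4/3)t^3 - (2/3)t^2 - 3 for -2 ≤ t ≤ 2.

-49/3

The derivative is 4t^2 - (4/3)t, which vanishes at t = 0 and t = 1/3.
Compare values at every candidate in [-2, 2]: g(-2) = -49/3,  g(0) = -3,  g(1/3) = -245/81,  g(2) = 5.
So the minimum is g(-2) = -49/3.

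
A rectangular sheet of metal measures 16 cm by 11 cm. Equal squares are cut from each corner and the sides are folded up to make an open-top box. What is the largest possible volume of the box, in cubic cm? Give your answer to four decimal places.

168.5432

With cut size x, the volume is V(x) = x(16 − 2x)(11 − 2x) for 0 < x < 5.5.
V'(x) = 12x^2 − 108x + 176. Setting V'(x) = 0 gives x ≈ 2.1371 (the root in (0, 5.5)).
V''(x) = 24x − 108 is negative there, so this is the maximum; V ≈ 168.5432.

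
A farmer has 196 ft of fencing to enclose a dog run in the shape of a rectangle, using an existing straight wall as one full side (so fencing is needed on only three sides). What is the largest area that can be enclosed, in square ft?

Let the sides perpendicular to the wall have length x and the parallel side y, so 2x + y = 196 and the area is A = xy = x(196 − 2x).
A'(x) = 196 − 4x = 0 gives x = 49, and A''(x) = −4 < 0 confirms a maximum.
Then y = 196 − 2·49 = 98 and A = 4802.

4802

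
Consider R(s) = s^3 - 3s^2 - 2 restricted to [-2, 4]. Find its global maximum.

14

R'(s) = 3s^2 - 6s, which vanishes at s = 0 and s = 2.
Candidates: R(-2) = -22; R(0) = -2; R(2) = -6; R(4) = 14.
Hence the absolute maximum is 14 at s = 4.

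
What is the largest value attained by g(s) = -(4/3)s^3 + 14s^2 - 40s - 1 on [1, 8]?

The derivative is -4s^2 + 28s - 40, which vanishes at s = 2 and s = 5.
Compare values at every candidate in [1, 8]: g(1) = -85/3,  g(2) = -107/3,  g(5) = -53/3,  g(8) = -323/3.
So the maximum is g(5) = -53/3.

-53/3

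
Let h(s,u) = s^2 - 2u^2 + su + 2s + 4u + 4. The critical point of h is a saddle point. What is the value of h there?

4

∂h/∂s = 2s + u + 2 = 0 and ∂h/∂u = s - 4u + 4 = 0, so (s, u) = (-4/3, 2/3).
The Hessian has h_{ss} = 2, h_{uu} = -4, h_{su} = 1, giving D = -9 < 0, so the point is a saddle point.
h(-4/3, 2/3) = 4.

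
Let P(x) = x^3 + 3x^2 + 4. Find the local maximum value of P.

Critical points: P'(x) = 3x^2 + 6x vanishes at x = -2, 0.
Since P''(x) = 6x + 6, we get P''(-2) = -6 < 0 ⇒ local maximum; P''(0) = 6 > 0 ⇒ local minimum.
So the local maximum value is P(-2) = 8.

8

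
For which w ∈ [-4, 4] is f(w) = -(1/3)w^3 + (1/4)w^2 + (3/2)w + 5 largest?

-4

The derivative is -w^2 + (1/2)w + 3/2, which vanishes at w = -1 and w = 3/2.
Compare values at every candidate in [-4, 4]: f(-4) = 73/3, f(-1) = 49/12, f(3/2) = 107/16, f(4) = -19/3.
Hence the absolute maximum is 73/3 at w = -4.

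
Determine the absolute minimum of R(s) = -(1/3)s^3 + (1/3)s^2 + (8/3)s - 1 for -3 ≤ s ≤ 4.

-19/3

Differentiating, R'(s) = -s^2 + (2/3)s + 8/3; which vanishes at s = -4/3 and s = 2.
Compare values at every candidate in [-3, 4]: R(-3) = 3,  R(-4/3) = -257/81,  R(2) = 3,  R(4) = -19/3.
So the minimum is R(4) = -19/3.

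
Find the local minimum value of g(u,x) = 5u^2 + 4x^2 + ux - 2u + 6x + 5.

187/79

∂g/∂u = 10u + x - 2 = 0 and ∂g/∂x = u + 8x + 6 = 0, so (u, x) = (22/79, -62/79).
The Hessian has g_{uu} = 10, g_{xx} = 8, g_{ux} = 1, giving D = 79 > 0 with g_{uu} > 0, so the point is a local minimum.
g(22/79, -62/79) = 187/79.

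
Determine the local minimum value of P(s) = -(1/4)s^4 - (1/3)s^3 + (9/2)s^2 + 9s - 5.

-113/12

P'(s) = -s^3 - s^2 + 9s + 9 = 0 at s = -3, -1, 3.
P''(s) = -3s^2 - 2s + 9. P''(-3) = -12 < 0 ⇒ local maximum; P''(-1) = 8 > 0 ⇒ local minimum; P''(3) = -24 < 0 ⇒ local maximum.
The local minimum is P(-1) = -113/12.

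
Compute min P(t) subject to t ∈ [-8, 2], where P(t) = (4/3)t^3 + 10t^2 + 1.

-125/3

Differentiating, P'(t) = 4t^2 + 20t; which vanishes at t = -5 and t = 0.
Candidates: P(-8) = -125/3,  P(-5) = 253/3,  P(0) = 1,  P(2) = 155/3.
Hence the absolute minimum is -125/3 at t = -8.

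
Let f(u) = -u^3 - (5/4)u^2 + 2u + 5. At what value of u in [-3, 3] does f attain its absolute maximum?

-3

f'(u) = -3u^2 - (5/2)u + 2, which vanishes at u = -4/3 and u = 1/2.
Compare values at every candidate in [-3, 3]: f(-3) = 59/4, f(-4/3) = 67/27, f(1/2) = 89/16, f(3) = -109/4.
So the maximum is f(-3) = 59/4.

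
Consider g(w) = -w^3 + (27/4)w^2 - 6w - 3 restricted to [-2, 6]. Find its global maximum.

44

The derivative is -3w^2 + (27/2)w - 6, which vanishes at w = 1/2 and w = 4.
Compare values at every candidate in [-2, 6]: g(-2) = 44; g(1/2) = -71/16; g(4) = 17; g(6) = -12.
The maximum over the interval is 44, attained at w = -2.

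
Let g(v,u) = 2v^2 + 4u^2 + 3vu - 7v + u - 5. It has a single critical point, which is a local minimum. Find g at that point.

-334/23

∂g/∂v = 4v + 3u - 7 = 0 and ∂g/∂u = 3v + 8u + 1 = 0, so (v, u) = (59/23, -25/23).
The Hessian has g_{vv} = 4, g_{uu} = 8, g_{vu} = 3, giving D = 23 > 0 with g_{vv} > 0, so the point is a local minimum.
g(59/23, -25/23) = -334/23.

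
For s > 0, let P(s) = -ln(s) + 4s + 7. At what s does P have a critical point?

P'(s) = -1/s + 4 = 0 gives s = 1/4.
P''(s) = 1/s², which is positive for s > 0, so this is a local minimum.
P(1/4) = -1·ln(1/4) + 1 + 7 ≈ 9.3863.

1/4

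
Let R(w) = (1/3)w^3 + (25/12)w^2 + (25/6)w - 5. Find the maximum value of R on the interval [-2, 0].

R'(w) = w^2 + (25/6)w + 25/6, whose only zero in [-2, 0] is w = -5/3.
Compare values at every candidate in [-2, 0]: R(-2) = -23/3; R(-5/3) = -2495/324; R(0) = -5.
So the maximum is R(0) = -5.

-5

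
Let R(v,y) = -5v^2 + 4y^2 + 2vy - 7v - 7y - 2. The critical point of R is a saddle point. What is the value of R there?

∂R/∂v = -10v + 2y - 7 = 0 and ∂R/∂y = 2v + 8y - 7 = 0, so (v, y) = (-1/2, 1).
The Hessian has R_{vv} = -10, R_{yy} = 8, R_{vy} = 2, giving D = -84 < 0, so the point is a saddle point.
R(-1/2, 1) = -15/4.

-15/4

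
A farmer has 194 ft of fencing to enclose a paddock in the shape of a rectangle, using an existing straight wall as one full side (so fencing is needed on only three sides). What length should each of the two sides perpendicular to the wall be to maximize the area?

97/2

Let the sides perpendicular to the wall have length x and the parallel side y, so 2x + y = 194 and the area is A = xy = x(194 − 2x).
A'(x) = 194 − 4x = 0 gives x = 97/2, and A''(x) = −4 < 0 confirms a maximum.
Then y = 194 − 2·97/2 = 97 and A = 9409/2.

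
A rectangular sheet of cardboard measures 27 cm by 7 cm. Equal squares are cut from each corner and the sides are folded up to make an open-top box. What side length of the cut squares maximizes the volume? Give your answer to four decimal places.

With cut size x, the volume is V(x) = x(27 − 2x)(7 − 2x) for 0 < x < 3.5.
V'(x) = 12x^2 − 136x + 189. Setting V'(x) = 0 gives x ≈ 1.6218 (the root in (0, 3.5)).
V''(x) = 24x − 136 is negative there, so this is the maximum; V ≈ 144.7271.

1.6218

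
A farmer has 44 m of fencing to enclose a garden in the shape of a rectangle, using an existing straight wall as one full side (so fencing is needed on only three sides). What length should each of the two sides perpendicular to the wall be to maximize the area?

Let the sides perpendicular to the wall have length x and the parallel side y, so 2x + y = 44 and the area is A = xy = x(44 − 2x).
A'(x) = 44 − 4x = 0 gives x = 11, and A''(x) = −4 < 0 confirms a maximum.
Then y = 44 − 2·11 = 22 and A = 242.

11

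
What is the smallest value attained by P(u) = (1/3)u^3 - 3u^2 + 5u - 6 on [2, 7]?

-43/3

P'(u) = u^2 - 6u + 5, whose only zero in [2, 7] is u = 5.
Candidates: P(2) = -16/3,  P(5) = -43/3,  P(7) = -11/3.
Hence the absolute minimum is -43/3 at u = 5.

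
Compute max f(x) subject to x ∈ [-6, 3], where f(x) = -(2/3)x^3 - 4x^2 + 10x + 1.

Differentiating, f'(x) = -2x^2 - 8x + 10; which vanishes at x = -5 and x = 1.
Candidates: f(-6) = -59,  f(-5) = -197/3,  f(1) = 19/3,  f(3) = -23.
So the maximum is f(1) = 19/3.

19/3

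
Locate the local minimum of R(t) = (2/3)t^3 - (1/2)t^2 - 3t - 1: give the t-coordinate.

Critical points: R'(t) = 2t^2 - t - 3 vanishes at t = -1, 3/2.
Second-derivative test with R''(t) = 4t - 1: R''(-1) = -5 < 0 ⇒ local maximum; R''(3/2) = 5 > 0 ⇒ local minimum.
The local minimum is R(3/2) = -35/8.

3/2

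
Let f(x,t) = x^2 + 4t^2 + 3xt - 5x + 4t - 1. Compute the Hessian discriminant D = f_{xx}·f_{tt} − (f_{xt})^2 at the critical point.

7

∂f/∂x = 2x + 3t - 5 = 0 and ∂f/∂t = 3x + 8t + 4 = 0, so (x, t) = (52/7, -23/7).
The Hessian has f_{xx} = 2, f_{tt} = 8, f_{xt} = 3, giving D = 7 > 0 with f_{xx} > 0, so the point is a local minimum.
D = (2)·(8) − (3)^2 = 7.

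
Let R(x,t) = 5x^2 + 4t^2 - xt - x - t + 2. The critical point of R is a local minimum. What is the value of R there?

∂R/∂x = 10x - t - 1 = 0 and ∂R/∂t = -x + 8t - 1 = 0, so (x, t) = (9/79, 11/79).
The Hessian has R_{xx} = 10, R_{tt} = 8, R_{xt} = -1, giving D = 79 > 0 with R_{xx} > 0, so the point is a local minimum.
R(9/79, 11/79) = 148/79.

148/79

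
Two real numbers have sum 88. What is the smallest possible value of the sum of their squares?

With a + b = 88, a^2 + b^2 = a^2 + (88 − a)^2.
The derivative 2a − 2(88 − a) = 4a − 176 vanishes at a = 44; second derivative 4 > 0, a minimum.
The minimum is 2·(44)^2 = 3872.

3872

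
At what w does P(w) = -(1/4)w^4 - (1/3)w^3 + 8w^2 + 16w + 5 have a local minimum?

P'(w) = -w^3 - w^2 + 16w + 16. Setting P'(w) = 0 gives w ∈ {-4, -1, 4}.
P''(w) = -3w^2 - 2w + 16. P''(-4) = -24 < 0 ⇒ local maximum; P''(-1) = 15 > 0 ⇒ local minimum; P''(4) = -40 < 0 ⇒ local maximum.
Thus P has its local minimum at w = -1, with value -35/12.

-1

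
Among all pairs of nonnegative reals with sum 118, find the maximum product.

With x + y = 118, the product is P(x) = x(118 − x).
P'(x) = 118 − 2x = 0 gives x = 59; P'' = −2 < 0, so this is the maximum.
P = 59·59 = 3481.

3481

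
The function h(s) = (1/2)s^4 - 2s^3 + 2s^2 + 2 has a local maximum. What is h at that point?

5/2

h'(s) = 2s^3 - 6s^2 + 4s. Setting h'(s) = 0 gives s ∈ {0, 1, 2}.
Second-derivative test with h''(s) = 6s^2 - 12s + 4: h''(0) = 4 > 0 ⇒ local minimum; h''(1) = -2 < 0 ⇒ local maximum; h''(2) = 4 > 0 ⇒ local minimum.
Thus h has its local maximum at s = 1, with value 5/2.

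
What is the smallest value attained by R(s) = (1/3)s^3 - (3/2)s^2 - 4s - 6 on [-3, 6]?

Differentiating, R'(s) = s^2 - 3s - 4; which vanishes at s = -1 and s = 4.
Candidates: R(-3) = -33/2; R(-1) = -23/6; R(4) = -74/3; R(6) = -12.
The minimum over the interval is -74/3, attained at s = 4.

-74/3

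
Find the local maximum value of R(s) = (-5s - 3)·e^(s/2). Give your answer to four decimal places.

By the product rule, R'(s) = (-(5/2)s - 13/2)·e^(s/2). Since e^(s/2) > 0, the only critical point is s = -13/5.
R''(-13/5) has the same sign as -5/2 < 0, so this is a local maximum.
R(-13/5) = (10)·e^(-13/10) ≈ 2.7253.

2.7253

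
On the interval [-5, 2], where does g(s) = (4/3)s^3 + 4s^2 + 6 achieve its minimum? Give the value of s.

-5

The derivative is 4s^2 + 8s, which vanishes at s = -2 and s = 0.
Compare values at every candidate in [-5, 2]: g(-5) = -182/3, g(-2) = 34/3, g(0) = 6, g(2) = 98/3.
The minimum over the interval is -182/3, attained at s = -5.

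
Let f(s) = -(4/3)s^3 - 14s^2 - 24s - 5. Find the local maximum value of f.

19/3

f'(s) = -4s^2 - 28s - 24 = 0 at s = -6, -1.
Since f''(s) = -8s - 28, we get f''(-6) = 20 > 0 ⇒ local minimum; f''(-1) = -20 < 0 ⇒ local maximum.
The local maximum is f(-1) = 19/3.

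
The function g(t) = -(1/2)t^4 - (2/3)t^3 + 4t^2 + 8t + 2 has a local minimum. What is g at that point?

Critical points: g'(t) = -2t^3 - 2t^2 + 8t + 8 vanishes at t = -2, -1, 2.
Second-derivative test with g''(t) = -6t^2 - 4t + 8: g''(-2) = -8 < 0 ⇒ local maximum; g''(-1) = 6 > 0 ⇒ local minimum; g''(2) = -24 < 0 ⇒ local maximum.
The local minimum is g(-1) = -11/6.

-11/6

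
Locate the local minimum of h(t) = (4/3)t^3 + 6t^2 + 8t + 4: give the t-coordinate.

-1

Critical points: h'(t) = 4t^2 + 12t + 8 vanishes at t = -2, -1.
h''(t) = 8t + 12. h''(-2) = -4 < 0 ⇒ local maximum; h''(-1) = 4 > 0 ⇒ local minimum.
So the local minimum value is h(-1) = 2/3.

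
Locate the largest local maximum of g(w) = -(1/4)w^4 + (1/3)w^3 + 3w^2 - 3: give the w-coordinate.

g'(w) = -w^3 + w^2 + 6w. Setting g'(w) = 0 gives w ∈ {-2, 0, 3}.
g''(w) = -3w^2 + 2w + 6. g''(-2) = -10 < 0 ⇒ local maximum; g''(0) = 6 > 0 ⇒ local minimum; g''(3) = -15 < 0 ⇒ local maximum.
So the largest local maximum value is g(3) = 51/4.

3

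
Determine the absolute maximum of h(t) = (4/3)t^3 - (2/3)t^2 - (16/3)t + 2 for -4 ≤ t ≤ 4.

166/3

h'(t) = 4t^2 - (4/3)t - 16/3, which vanishes at t = -1 and t = 4/3.
Compare values at every candidate in [-4, 4]: h(-4) = -218/3,  h(-1) = 16/3,  h(4/3) = -254/81,  h(4) = 166/3.
Hence the absolute maximum is 166/3 at t = 4.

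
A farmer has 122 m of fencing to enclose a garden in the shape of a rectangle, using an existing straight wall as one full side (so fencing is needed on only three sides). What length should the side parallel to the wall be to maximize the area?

61

Let the sides perpendicular to the wall have length x and the parallel side y, so 2x + y = 122 and the area is A = xy = x(122 − 2x).
A'(x) = 122 − 4x = 0 gives x = 61/2, and A''(x) = −4 < 0 confirms a maximum.
Then y = 122 − 2·61/2 = 61 and A = 3721/2.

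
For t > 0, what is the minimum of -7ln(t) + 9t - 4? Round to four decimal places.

h'(t) = -7/t + 9 = 0 gives t = 7/9.
h''(t) = 7/t², which is positive for t > 0, so this is a local minimum.
h(7/9) = -7·ln(7/9) + 7 - 4 ≈ 4.7592.

4.7592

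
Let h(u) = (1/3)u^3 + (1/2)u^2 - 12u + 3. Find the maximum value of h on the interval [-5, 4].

113/3

The derivative is u^2 + u - 12, which vanishes at u = -4 and u = 3.
Candidates: h(-5) = 203/6,  h(-4) = 113/3,  h(3) = -39/2,  h(4) = -47/3.
So the maximum is h(-4) = 113/3.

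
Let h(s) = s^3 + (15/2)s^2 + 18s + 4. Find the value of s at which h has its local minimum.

Critical points: h'(s) = 3s^2 + 15s + 18 vanishes at s = -3, -2.
Second-derivative test with h''(s) = 6s + 15: h''(-3) = -3 < 0 ⇒ local maximum; h''(-2) = 3 > 0 ⇒ local minimum.
The local minimum is h(-2) = -10.

-2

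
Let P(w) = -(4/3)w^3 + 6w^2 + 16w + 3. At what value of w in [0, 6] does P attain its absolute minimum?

Differentiating, P'(w) = -4w^2 + 12w + 16; whose only zero in [0, 6] is w = 4.
Candidates: P(0) = 3, P(4) = 233/3, P(6) = 27.
The minimum over the interval is 3, attained at w = 0.

0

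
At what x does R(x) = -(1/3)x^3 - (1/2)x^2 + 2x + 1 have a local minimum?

R'(x) = -x^2 - x + 2. Setting R'(x) = 0 gives x ∈ {-2, 1}.
Second-derivative test with R''(x) = -2x - 1: R''(-2) = 3 > 0 ⇒ local minimum; R''(1) = -3 < 0 ⇒ local maximum.
So the local minimum value is R(-2) = -7/3.

-2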